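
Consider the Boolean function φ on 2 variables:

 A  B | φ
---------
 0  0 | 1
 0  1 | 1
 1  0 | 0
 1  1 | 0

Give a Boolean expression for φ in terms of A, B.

φ(A, B) = ¬A

The output is the negation of A.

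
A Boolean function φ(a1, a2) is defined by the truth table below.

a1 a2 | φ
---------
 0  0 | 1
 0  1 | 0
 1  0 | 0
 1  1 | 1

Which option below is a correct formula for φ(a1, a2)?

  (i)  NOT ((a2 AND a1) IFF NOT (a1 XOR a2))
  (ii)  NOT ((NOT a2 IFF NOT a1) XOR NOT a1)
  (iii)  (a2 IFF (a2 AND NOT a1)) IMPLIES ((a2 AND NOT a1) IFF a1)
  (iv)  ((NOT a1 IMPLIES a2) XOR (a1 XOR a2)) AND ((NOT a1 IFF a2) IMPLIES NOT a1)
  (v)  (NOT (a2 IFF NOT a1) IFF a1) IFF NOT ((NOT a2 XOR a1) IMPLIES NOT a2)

(i) fails at (1,1): the formula yields 0, φ is 1.
(ii) fails at (1,0): the formula yields 1, φ is 0.
(iv) fails at (0,0): the formula yields 0, φ is 1.
(v) fails at (1,0): the formula yields 1, φ is 0.
(iii) is the remaining candidate, and it agrees with φ on all 4 inputs.

iii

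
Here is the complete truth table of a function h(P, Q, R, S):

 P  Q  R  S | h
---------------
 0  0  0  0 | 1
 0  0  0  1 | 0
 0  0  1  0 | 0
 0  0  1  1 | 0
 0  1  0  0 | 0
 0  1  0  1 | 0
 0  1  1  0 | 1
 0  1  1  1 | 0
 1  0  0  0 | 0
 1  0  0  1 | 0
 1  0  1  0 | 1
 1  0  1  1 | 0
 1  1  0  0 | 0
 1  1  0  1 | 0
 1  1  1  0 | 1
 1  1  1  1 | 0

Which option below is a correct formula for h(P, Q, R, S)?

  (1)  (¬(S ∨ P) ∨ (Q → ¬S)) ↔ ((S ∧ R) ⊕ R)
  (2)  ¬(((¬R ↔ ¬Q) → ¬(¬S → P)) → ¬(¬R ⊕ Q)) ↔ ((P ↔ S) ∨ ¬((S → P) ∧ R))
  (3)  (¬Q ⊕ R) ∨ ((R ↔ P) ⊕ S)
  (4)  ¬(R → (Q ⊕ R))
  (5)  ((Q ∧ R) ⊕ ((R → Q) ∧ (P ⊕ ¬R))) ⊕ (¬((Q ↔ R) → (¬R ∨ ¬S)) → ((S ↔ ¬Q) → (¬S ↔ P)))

2

(1): at (0,0,0,0) it gives 0, but h = 1 — eliminated.
(3): at (0,0,0,1) it gives 1, but h = 0 — eliminated.
(4): at (0,0,0,0) it gives 0, but h = 1 — eliminated.
(5): at (0,0,0,0) it gives 0, but h = 1 — eliminated.
Only (2) survives; checking it on all 16 rows confirms it matches h.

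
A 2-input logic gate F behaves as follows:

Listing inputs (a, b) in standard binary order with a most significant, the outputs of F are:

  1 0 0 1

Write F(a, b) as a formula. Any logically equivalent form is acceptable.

The output is 1 exactly when an even number of inputs are 1 — the complement of 2-way XOR.

F(a, b) = NOT (a XOR b)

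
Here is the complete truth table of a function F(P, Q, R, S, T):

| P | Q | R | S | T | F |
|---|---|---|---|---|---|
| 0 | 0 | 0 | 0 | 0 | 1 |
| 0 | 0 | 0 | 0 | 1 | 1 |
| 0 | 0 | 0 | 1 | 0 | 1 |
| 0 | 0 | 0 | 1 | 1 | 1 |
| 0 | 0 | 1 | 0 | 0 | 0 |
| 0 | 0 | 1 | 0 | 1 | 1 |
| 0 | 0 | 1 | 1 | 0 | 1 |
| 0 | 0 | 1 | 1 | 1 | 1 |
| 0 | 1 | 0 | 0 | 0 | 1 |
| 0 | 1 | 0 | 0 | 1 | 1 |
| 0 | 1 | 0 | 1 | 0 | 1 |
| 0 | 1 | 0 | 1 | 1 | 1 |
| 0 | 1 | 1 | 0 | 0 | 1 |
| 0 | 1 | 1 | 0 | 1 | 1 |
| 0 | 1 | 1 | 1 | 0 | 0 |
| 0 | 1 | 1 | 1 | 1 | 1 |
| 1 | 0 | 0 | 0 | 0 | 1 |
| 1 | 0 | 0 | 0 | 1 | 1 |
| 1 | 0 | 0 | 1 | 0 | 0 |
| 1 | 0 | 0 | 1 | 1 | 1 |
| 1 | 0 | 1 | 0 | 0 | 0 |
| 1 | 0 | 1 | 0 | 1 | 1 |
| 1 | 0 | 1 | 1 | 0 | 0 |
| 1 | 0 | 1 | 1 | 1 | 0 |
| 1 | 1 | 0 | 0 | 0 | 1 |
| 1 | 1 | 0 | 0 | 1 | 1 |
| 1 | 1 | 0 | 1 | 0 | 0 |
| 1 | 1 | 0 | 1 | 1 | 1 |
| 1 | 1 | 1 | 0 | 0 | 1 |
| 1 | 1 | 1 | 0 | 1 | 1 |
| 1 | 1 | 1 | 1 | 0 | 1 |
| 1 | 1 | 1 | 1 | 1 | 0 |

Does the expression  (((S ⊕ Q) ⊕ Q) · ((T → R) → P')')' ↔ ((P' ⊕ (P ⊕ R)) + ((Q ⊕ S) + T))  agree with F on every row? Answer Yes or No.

Evaluate (((S ⊕ Q) ⊕ Q) · ((T → R) → P')')' ↔ ((P' ⊕ (P ⊕ R)) + ((Q ⊕ S) + T)) on each row and compare to F:
  P=0, Q=0, R=0, S=0, T=0: formula gives 1, F = 1 ✓
  P=0, Q=0, R=0, S=0, T=1: formula gives 1, F = 1 ✓
  P=0, Q=0, R=0, S=1, T=0: formula gives 1, F = 1 ✓
  P=0, Q=0, R=0, S=1, T=1: formula gives 1, F = 1 ✓
  …and likewise for the remaining 28 rows.
No disagreement on any input; they are logically equivalent.

Yes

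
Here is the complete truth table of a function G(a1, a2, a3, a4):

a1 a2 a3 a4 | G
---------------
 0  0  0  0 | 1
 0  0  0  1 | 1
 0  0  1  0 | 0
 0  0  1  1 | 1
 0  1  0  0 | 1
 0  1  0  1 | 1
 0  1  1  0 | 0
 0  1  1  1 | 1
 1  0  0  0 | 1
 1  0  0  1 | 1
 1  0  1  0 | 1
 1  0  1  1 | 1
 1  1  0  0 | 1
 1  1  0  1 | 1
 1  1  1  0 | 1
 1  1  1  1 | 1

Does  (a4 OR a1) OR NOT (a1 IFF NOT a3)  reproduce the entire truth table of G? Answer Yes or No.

Yes

Check the formula against G row by row:
  a1=0, a2=0, a3=0, a4=0: formula gives 1, G = 1 ✓
  a1=0, a2=0, a3=0, a4=1: formula gives 1, G = 1 ✓
  a1=0, a2=0, a3=1, a4=0: formula gives 0, G = 0 ✓
  a1=0, a2=0, a3=1, a4=1: formula gives 1, G = 1 ✓
  … (the remaining 12 rows also agree.)
All 16 rows match — the expression computes G exactly.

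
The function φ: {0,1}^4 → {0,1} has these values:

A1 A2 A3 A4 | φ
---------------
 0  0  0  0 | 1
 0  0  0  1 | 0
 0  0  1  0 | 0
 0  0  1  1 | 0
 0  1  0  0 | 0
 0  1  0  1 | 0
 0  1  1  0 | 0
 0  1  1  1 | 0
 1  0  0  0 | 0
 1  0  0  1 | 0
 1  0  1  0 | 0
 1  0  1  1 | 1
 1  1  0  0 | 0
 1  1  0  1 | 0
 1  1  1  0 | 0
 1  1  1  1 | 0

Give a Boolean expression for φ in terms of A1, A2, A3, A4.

φ=1 on 2 inputs: (0,0,0,0), (1,0,1,1). Reading each as a conjunction of literals (¬A1·¬A2·¬A3·¬A4, A1·¬A2·A3·A4) and taking the OR gives the canonical DNF.

φ(A1, A2, A3, A4) = (((not A1 and not A2) and not A3) and not A4) or (((A1 and not A2) and A3) and A4)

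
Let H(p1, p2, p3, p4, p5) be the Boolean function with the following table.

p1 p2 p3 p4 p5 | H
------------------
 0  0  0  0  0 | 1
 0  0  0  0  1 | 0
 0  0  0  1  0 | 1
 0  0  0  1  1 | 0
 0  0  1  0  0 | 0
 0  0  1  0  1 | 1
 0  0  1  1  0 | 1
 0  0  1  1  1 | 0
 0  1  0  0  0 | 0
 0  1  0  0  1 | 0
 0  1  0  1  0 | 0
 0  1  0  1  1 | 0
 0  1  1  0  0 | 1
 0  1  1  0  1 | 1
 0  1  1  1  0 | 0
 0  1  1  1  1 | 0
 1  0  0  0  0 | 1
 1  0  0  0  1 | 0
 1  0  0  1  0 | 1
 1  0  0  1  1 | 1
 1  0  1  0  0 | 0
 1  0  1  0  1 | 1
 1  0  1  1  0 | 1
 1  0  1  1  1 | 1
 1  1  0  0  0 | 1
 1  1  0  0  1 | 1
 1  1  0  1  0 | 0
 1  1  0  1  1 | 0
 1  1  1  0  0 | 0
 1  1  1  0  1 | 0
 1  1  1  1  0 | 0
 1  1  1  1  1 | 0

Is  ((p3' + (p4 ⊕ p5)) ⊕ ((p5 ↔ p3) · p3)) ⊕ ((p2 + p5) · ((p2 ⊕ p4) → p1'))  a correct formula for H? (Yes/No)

Check the formula against H row by row:
  p1=0, p2=0, p3=0, p4=0, p5=0: formula gives 1, H = 1 ✓
  p1=0, p2=0, p3=0, p4=0, p5=1: formula gives 0, H = 0 ✓
  p1=0, p2=0, p3=0, p4=1, p5=0: formula gives 1, H = 1 ✓
  p1=0, p2=0, p3=0, p4=1, p5=1: formula gives 0, H = 0 ✓
  …and likewise for the remaining 28 rows.
No disagreement on any input; they are logically equivalent.

Yes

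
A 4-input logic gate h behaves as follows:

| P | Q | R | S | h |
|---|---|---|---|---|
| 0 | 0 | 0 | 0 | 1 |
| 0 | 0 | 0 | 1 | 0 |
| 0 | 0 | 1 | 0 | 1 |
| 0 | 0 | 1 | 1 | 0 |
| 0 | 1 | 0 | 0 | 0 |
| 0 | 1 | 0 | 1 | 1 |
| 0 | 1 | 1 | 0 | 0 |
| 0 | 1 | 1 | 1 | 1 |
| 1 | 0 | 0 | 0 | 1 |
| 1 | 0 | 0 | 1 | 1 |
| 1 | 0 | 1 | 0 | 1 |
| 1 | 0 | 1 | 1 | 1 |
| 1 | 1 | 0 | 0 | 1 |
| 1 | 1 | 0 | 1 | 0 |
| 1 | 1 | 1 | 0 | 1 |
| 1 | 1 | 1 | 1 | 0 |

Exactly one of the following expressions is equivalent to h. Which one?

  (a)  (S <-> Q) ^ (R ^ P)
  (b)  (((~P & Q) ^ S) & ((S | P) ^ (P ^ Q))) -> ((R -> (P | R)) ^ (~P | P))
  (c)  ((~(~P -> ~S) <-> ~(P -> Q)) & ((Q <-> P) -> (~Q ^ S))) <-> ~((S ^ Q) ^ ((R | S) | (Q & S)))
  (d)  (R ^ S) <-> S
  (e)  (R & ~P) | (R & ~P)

(a): at (0,0,1,0) it gives 0, but h = 1 — eliminated.
(c): at (0,0,1,0) it gives 0, but h = 1 — eliminated.
(d): at (0,0,0,1) it gives 1, but h = 0 — eliminated.
(e): at (0,0,0,0) it gives 0, but h = 1 — eliminated.
That leaves (b). Evaluating it on every row reproduces the table of h exactly.

b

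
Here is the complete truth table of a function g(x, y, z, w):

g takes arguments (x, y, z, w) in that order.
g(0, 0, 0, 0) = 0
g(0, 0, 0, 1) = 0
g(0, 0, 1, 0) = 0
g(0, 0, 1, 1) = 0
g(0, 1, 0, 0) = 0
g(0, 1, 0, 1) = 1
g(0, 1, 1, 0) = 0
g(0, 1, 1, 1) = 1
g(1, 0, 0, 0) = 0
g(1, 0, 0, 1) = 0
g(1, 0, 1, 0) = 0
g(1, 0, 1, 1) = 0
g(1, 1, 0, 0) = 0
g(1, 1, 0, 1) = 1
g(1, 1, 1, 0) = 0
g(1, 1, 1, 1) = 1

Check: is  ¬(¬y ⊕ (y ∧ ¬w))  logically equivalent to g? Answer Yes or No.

Yes

Check the formula against g row by row:
  x=0, y=0, z=0, w=0: formula gives 0, g = 0 ✓
  x=0, y=0, z=0, w=1: formula gives 0, g = 0 ✓
  x=0, y=0, z=1, w=0: formula gives 0, g = 0 ✓
  x=0, y=0, z=1, w=1: formula gives 0, g = 0 ✓
  … (the remaining 12 rows also agree.)
Every row agrees, so the formula is equivalent.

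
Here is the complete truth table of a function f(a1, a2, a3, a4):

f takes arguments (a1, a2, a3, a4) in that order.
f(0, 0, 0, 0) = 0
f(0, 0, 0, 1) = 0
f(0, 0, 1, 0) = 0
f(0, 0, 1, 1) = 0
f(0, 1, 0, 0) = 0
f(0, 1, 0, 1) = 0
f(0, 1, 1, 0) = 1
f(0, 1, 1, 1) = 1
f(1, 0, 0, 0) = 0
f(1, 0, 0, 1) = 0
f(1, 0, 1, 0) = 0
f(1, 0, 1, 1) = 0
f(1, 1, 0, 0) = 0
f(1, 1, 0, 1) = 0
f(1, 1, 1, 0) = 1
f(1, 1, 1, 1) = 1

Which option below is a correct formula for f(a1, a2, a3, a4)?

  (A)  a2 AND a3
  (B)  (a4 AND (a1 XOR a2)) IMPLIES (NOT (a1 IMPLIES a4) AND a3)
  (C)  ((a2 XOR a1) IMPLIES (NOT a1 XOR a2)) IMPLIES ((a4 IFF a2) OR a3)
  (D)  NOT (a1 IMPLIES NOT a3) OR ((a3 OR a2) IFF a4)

A

(B) disagrees with f on (0,0,0,0) (formula → 1, table → 0); rule it out.
(C) disagrees with f on (0,0,0,0) (formula → 1, table → 0); rule it out.
(D) disagrees with f on (0,0,0,0) (formula → 1, table → 0); rule it out.
Only (A) survives; checking it on all 16 rows confirms it matches f.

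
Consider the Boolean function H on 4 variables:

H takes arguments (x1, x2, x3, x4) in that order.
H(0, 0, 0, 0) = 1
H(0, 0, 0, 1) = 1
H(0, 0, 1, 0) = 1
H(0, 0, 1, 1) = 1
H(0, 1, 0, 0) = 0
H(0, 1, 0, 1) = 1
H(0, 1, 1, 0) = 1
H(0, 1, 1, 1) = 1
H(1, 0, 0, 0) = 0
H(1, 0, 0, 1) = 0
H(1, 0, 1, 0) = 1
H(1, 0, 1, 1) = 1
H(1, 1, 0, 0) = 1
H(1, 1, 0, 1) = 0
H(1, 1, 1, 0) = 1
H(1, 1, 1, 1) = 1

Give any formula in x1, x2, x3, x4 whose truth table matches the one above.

H(x1, x2, x3, x4) = NOT ((((((NOT x1 AND x2) AND NOT x3) AND NOT x4) OR (((x1 AND NOT x2) AND NOT x3) AND NOT x4)) OR (((x1 AND NOT x2) AND NOT x3) AND x4)) OR (((x1 AND x2) AND NOT x3) AND x4))

There are just 4 zero rows: (0,1,0,0), (1,0,0,0), (1,0,0,1), (1,1,0,1). Their minterms are ¬x1·x2·¬x3·¬x4, x1·¬x2·¬x3·¬x4, x1·¬x2·¬x3·x4, x1·x2·¬x3·x4; the OR of those covers precisely the 0-outputs, and negating it yields H.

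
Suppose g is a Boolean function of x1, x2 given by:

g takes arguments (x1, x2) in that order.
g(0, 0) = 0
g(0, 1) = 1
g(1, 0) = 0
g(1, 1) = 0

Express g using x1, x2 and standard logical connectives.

g(x1, x2) = ¬x1 ∧ x2

1 only at (0,1): NOT x1 AND x2.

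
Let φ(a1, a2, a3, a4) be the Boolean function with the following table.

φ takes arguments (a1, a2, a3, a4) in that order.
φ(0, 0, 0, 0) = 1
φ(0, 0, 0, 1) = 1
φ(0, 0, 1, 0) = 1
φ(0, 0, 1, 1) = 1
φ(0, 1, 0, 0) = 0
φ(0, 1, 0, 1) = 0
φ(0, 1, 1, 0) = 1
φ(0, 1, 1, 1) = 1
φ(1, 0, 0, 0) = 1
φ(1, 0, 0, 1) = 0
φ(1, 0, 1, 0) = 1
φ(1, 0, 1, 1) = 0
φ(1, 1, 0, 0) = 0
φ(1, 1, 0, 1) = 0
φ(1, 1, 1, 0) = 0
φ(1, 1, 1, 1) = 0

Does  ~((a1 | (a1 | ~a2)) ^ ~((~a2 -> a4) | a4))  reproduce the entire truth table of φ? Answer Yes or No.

Check the formula against φ row by row:
  a1=0, a2=0, a3=0, a4=0: formula gives 1, φ = 1 ✓
  a1=0, a2=0, a3=0, a4=1: formula gives 0, but φ = 1 ✗
A single disagreement suffices: at (0,0,0,1) they differ, so the formula does not compute φ.

No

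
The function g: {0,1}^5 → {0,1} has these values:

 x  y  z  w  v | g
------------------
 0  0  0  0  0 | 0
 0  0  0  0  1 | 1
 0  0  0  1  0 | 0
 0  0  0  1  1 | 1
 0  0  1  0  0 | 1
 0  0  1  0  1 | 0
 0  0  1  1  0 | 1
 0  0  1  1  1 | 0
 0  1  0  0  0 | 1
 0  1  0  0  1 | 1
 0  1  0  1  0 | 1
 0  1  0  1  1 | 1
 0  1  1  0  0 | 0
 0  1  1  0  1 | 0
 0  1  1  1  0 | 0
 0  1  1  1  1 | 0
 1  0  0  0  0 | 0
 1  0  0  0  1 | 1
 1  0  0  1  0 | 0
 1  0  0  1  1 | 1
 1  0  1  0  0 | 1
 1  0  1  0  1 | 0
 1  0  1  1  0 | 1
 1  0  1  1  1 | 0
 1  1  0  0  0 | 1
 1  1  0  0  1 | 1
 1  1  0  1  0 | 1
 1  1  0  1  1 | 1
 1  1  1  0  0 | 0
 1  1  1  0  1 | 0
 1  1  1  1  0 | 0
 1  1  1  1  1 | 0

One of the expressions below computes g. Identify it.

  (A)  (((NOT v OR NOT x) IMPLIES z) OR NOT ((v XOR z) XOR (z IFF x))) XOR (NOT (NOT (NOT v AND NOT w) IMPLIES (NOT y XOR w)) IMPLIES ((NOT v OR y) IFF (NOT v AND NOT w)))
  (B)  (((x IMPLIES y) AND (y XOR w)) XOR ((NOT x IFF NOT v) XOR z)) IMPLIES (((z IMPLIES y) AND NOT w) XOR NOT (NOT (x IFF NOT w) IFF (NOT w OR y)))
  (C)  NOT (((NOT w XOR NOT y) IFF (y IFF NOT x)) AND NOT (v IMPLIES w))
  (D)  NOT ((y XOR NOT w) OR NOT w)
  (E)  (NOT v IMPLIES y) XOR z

E

(A): at (0,0,0,0,0) it gives 1, but g = 0 — eliminated.
(B): at (0,0,0,0,0) it gives 1, but g = 0 — eliminated.
(C): at (0,0,0,0,0) it gives 1, but g = 0 — eliminated.
(D): at (0,0,0,0,1) it gives 0, but g = 1 — eliminated.
(E) is the remaining candidate, and it agrees with g on all 32 inputs.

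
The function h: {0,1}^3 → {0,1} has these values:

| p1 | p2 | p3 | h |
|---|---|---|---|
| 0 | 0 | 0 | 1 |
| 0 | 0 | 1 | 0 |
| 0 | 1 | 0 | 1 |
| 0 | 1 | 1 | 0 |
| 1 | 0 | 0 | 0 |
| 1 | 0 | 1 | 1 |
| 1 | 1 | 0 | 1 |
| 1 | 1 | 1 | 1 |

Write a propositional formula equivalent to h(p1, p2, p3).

h(p1, p2, p3) = ((((p1' · p2') · p3) + ((p1' · p2) · p3)) + ((p1 · p2') · p3'))'

There are just 3 zero rows: (0,0,1), (0,1,1), (1,0,0). Their minterms are ¬p1·¬p2·p3, ¬p1·p2·p3, p1·¬p2·¬p3; the OR of those covers precisely the 0-outputs, and negating it yields h.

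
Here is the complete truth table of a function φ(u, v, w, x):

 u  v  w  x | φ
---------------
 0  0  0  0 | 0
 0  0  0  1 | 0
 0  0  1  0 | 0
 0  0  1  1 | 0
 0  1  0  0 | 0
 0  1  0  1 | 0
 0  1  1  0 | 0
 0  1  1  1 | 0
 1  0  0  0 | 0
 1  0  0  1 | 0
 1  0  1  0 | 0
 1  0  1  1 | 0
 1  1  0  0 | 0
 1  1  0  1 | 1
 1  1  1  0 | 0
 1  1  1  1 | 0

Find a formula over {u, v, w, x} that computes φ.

φ(u, v, w, x) = ((u · v) · w') · x

φ is 1 on exactly one input, (1,1,0,1), whose minterm is u·v·¬w·x. So φ is just that conjunction.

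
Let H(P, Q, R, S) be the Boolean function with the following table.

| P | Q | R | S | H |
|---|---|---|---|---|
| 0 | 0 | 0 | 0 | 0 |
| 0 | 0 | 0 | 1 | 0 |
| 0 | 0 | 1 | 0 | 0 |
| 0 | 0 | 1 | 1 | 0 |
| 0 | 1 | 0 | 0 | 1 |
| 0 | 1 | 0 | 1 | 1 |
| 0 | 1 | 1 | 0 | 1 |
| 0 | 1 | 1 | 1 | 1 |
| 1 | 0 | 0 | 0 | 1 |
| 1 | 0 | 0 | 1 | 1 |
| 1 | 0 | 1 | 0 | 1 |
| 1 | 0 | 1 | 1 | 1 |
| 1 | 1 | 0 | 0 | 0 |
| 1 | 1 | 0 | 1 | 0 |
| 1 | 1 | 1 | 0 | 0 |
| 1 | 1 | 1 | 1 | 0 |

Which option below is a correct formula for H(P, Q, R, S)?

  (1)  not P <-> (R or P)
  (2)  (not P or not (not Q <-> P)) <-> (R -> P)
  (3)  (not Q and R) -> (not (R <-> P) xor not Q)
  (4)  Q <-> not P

4

(1): at (0,0,1,0) it gives 1, but H = 0 — eliminated.
(2): at (0,0,0,0) it gives 1, but H = 0 — eliminated.
(3): at (0,0,0,0) it gives 1, but H = 0 — eliminated.
That leaves (4). Evaluating it on every row reproduces the table of H exactly.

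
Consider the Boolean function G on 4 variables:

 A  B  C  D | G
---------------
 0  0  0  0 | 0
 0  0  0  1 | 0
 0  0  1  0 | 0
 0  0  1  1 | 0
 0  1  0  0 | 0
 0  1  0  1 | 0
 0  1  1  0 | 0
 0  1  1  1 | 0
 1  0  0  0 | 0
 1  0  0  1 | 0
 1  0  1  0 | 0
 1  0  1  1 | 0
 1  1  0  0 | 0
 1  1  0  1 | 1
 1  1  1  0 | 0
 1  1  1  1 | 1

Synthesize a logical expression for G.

G=1 on 2 inputs: (1,1,0,1), (1,1,1,1). Reading each as a conjunction of literals (A·B·¬C·D, A·B·C·D) and taking the OR gives the canonical DNF.

G(A, B, C, D) = (((A · B) · C') · D) + (((A · B) · C) · D)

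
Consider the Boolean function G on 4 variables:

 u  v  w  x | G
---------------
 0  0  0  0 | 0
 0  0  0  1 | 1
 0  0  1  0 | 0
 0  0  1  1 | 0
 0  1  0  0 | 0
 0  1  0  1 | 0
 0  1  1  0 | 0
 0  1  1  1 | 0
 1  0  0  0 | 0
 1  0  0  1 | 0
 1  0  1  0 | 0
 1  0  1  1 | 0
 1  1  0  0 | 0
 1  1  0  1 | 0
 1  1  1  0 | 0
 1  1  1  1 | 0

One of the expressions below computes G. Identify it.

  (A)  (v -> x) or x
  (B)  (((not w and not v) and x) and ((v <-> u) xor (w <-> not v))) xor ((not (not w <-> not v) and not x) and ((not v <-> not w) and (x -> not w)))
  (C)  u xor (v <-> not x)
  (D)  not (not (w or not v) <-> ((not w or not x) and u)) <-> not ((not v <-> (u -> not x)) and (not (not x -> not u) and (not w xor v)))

(A) fails at (0,0,0,0): the formula yields 1, G is 0.
(C) fails at (0,0,1,1): the formula yields 1, G is 0.
(D) fails at (0,0,0,1): the formula yields 0, G is 1.
(B) is the remaining candidate, and it agrees with G on all 16 inputs.

B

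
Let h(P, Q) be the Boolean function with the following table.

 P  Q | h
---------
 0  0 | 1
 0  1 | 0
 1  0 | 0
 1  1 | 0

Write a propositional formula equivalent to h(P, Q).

The output is 1 only when every input is 0 — NOR of all inputs.

h(P, Q) = ~(P | Q)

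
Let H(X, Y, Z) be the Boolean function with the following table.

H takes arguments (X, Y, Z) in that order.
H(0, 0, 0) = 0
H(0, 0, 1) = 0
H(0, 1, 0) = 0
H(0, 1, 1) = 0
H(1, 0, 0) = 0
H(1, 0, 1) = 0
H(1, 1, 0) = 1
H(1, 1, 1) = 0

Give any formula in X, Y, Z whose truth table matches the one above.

Only row (1,1,0) gives 1. That row's minterm X·Y·¬Z is H directly.

H(X, Y, Z) = (X ∧ Y) ∧ ¬Z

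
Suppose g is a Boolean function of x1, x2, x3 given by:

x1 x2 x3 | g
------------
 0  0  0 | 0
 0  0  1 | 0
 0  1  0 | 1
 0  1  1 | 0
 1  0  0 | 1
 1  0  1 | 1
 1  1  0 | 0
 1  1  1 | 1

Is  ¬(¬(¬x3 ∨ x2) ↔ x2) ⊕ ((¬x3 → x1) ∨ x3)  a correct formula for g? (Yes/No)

Check the formula against g row by row:
  x1=0, x2=0, x3=0: formula gives 0, g = 0 ✓
  x1=0, x2=0, x3=1: formula gives 0, g = 0 ✓
  x1=0, x2=1, x3=0: formula gives 1, g = 1 ✓
  x1=0, x2=1, x3=1: formula gives 0, g = 0 ✓
  x1=1, x2=0, x3=0: formula gives 1, g = 1 ✓
  x1=1, x2=0, x3=1: formula gives 0, but g = 1 ✗
Row (1,0,1) is a counterexample, so the formula is not equivalent to g.

No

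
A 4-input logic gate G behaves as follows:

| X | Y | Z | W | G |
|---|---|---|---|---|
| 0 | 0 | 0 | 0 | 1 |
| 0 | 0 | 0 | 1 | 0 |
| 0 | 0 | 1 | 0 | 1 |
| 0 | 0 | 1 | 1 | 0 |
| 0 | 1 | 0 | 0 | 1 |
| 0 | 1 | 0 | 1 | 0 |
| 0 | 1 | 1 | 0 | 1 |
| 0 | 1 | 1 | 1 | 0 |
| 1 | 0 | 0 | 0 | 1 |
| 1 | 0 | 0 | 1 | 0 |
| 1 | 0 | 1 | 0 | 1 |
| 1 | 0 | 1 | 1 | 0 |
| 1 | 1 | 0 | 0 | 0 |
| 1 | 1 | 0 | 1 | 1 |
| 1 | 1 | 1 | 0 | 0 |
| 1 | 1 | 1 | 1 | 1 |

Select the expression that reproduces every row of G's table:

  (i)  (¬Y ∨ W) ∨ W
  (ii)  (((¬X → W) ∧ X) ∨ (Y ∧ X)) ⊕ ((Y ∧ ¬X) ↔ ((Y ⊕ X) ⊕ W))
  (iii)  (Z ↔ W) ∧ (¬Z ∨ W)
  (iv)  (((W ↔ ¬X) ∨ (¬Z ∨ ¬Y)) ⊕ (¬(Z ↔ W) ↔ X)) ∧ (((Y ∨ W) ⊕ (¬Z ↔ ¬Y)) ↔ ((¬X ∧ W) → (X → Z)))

(i) fails at (0,0,0,1): the formula yields 1, G is 0.
(iii) fails at (0,0,1,0): the formula yields 0, G is 1.
(iv) fails at (0,0,0,0): the formula yields 0, G is 1.
Only (ii) survives; checking it on all 16 rows confirms it matches G.

ii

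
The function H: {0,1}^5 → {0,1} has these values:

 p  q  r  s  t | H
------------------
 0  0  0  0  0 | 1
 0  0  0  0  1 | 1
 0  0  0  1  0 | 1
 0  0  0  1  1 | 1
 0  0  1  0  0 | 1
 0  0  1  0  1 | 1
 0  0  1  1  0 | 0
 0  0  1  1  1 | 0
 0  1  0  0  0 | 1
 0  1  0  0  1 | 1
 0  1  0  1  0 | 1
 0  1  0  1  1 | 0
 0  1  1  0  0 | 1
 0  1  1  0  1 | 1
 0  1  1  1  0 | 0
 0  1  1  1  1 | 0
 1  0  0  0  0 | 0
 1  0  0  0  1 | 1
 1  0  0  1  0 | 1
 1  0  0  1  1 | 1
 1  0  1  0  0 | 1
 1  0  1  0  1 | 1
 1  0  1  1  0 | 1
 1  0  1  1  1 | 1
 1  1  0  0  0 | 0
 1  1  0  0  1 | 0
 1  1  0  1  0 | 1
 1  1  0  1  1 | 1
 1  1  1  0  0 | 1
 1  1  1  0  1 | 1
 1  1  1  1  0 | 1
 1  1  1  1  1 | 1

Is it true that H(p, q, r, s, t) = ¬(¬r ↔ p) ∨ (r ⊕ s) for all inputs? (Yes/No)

Test each input against both H and the formula:
  p=0, q=0, r=0, s=0, t=0: formula gives 1, H = 1 ✓
  p=0, q=0, r=0, s=0, t=1: formula gives 1, H = 1 ✓
  p=0, q=0, r=0, s=1, t=0: formula gives 1, H = 1 ✓
  p=0, q=0, r=0, s=1, t=1: formula gives 1, H = 1 ✓
  …
  p=0, q=1, r=0, s=1, t=1: formula gives 1, but H = 0 ✗
A single disagreement suffices: at (0,1,0,1,1) they differ, so the formula does not compute H.

No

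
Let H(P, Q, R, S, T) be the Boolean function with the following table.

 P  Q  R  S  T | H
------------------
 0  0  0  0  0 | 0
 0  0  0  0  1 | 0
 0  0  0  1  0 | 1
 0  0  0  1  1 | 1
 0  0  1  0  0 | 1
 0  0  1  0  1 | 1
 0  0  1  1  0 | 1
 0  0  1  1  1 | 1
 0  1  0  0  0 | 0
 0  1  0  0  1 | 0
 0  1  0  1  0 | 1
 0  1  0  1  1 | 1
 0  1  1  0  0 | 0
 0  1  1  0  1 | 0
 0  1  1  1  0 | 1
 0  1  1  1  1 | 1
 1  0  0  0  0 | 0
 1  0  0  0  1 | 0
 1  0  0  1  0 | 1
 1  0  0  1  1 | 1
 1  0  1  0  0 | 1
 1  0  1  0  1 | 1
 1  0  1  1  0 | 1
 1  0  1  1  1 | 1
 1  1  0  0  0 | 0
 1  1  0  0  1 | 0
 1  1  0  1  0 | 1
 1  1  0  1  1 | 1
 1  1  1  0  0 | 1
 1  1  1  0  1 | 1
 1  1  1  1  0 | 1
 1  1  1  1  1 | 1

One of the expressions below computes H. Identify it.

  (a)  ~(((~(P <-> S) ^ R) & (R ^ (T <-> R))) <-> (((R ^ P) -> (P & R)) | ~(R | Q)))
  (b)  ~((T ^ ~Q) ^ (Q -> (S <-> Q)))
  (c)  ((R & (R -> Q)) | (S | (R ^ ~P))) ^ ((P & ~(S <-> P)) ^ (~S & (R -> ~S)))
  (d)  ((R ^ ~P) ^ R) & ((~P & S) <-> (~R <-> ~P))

c

(a) disagrees with H on (0,0,0,0,0) (formula → 1, table → 0); rule it out.
(b) disagrees with H on (0,0,0,0,0) (formula → 1, table → 0); rule it out.
(d) disagrees with H on (0,0,1,1,0) (formula → 0, table → 1); rule it out.
Only (c) survives; checking it on all 32 rows confirms it matches H.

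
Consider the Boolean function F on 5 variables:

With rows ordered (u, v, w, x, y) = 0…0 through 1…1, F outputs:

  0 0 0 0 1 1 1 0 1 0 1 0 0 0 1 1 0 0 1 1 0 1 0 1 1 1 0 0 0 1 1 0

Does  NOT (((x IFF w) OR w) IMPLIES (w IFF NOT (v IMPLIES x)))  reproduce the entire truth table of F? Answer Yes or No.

Check the formula against F row by row:
  u=0, v=0, w=0, x=0, y=0: formula gives 0, F = 0 ✓
  u=0, v=0, w=0, x=0, y=1: formula gives 0, F = 0 ✓
  u=0, v=0, w=0, x=1, y=0: formula gives 0, F = 0 ✓
  u=0, v=0, w=0, x=1, y=1: formula gives 0, F = 0 ✓
  …
  u=0, v=0, w=1, x=1, y=1: formula gives 1, but F = 0 ✗
Since they disagree at (0,0,1,1,1), the expression is not a correct formula for F.

No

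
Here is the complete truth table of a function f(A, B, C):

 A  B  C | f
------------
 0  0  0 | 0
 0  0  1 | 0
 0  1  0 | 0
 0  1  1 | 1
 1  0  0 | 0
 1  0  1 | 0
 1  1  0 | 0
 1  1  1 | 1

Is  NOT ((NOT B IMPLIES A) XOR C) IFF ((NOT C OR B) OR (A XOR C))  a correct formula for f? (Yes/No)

No

Evaluate NOT ((NOT B IMPLIES A) XOR C) IFF ((NOT C OR B) OR (A XOR C)) on each row and compare to f:
  A=0, B=0, C=0: formula gives 1, but f = 0 ✗
Since they disagree at (0,0,0), the expression is not a correct formula for f.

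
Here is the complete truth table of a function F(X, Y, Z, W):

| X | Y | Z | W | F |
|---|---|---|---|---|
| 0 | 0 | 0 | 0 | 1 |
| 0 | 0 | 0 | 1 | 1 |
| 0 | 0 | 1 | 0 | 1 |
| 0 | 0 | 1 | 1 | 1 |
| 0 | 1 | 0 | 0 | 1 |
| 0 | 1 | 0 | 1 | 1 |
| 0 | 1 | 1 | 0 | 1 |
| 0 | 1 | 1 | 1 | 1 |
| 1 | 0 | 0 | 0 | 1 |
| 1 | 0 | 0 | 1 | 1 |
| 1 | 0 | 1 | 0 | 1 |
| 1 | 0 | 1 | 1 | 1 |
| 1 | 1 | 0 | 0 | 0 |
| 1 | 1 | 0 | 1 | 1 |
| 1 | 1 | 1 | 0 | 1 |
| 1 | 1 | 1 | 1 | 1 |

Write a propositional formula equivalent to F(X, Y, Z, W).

F(X, Y, Z, W) = not (((X and Y) and not Z) and not W)

F is 0 on exactly one input, (1,1,0,0), whose minterm is X·Y·¬Z·¬W. So F is the negation of that single conjunction.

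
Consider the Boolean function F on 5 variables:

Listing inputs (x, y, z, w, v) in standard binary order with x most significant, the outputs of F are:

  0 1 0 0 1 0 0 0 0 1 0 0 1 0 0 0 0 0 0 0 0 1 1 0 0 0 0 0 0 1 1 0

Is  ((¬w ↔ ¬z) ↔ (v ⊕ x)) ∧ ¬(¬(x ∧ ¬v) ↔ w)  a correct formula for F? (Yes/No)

Yes

Evaluate ((¬w ↔ ¬z) ↔ (v ⊕ x)) ∧ ¬(¬(x ∧ ¬v) ↔ w) on each row and compare to F:
  x=0, y=0, z=0, w=0, v=0: formula gives 0, F = 0 ✓
  x=0, y=0, z=0, w=0, v=1: formula gives 1, F = 1 ✓
  x=0, y=0, z=0, w=1, v=0: formula gives 0, F = 0 ✓
  x=0, y=0, z=0, w=1, v=1: formula gives 0, F = 0 ✓
  …and likewise for the remaining 28 rows.
All 32 rows match — the expression computes F exactly.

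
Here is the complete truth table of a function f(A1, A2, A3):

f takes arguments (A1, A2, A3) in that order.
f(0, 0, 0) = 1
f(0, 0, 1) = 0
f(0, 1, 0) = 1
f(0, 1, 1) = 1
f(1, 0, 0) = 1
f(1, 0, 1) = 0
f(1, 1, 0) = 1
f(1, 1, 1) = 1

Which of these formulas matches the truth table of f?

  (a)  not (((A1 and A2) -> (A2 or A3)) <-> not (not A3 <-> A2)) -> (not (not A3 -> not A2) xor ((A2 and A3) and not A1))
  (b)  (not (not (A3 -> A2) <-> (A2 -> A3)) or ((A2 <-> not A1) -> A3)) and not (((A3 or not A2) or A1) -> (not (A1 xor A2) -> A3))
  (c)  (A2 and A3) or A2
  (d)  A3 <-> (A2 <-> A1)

(b) disagrees with f on (0,1,0) (formula → 0, table → 1); rule it out.
(c) disagrees with f on (0,0,0) (formula → 0, table → 1); rule it out.
(d) disagrees with f on (0,0,0) (formula → 0, table → 1); rule it out.
That leaves (a). Evaluating it on every row reproduces the table of f exactly.

a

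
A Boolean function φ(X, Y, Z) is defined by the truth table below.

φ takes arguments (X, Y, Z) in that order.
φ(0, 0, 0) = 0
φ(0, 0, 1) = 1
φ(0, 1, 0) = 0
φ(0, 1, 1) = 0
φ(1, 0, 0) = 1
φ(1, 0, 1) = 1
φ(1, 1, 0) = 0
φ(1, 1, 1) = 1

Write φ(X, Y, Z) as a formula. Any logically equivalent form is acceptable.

φ(X, Y, Z) = ((((not X and not Y) and Z) or ((X and not Y) and not Z)) or ((X and not Y) and Z)) or ((X and Y) and Z)

The 1-rows are (0,0,1), (1,0,0), (1,0,1), (1,1,1). Each contributes one minterm — ¬X·¬Y·Z; X·¬Y·¬Z; X·¬Y·Z; X·Y·Z — and their disjunction is a sum-of-products form of φ.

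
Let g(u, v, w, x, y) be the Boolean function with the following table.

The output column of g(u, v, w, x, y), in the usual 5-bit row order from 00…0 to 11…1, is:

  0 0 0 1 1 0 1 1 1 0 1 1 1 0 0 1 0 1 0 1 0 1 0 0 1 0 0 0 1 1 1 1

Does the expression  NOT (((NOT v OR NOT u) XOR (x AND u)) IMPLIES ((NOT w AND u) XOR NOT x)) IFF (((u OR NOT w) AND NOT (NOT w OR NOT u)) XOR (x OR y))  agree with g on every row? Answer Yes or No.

Check the formula against g row by row:
  u=0, v=0, w=0, x=0, y=0: formula gives 1, but g = 0 ✗
Row (0,0,0,0,0) is a counterexample, so the formula is not equivalent to g.

No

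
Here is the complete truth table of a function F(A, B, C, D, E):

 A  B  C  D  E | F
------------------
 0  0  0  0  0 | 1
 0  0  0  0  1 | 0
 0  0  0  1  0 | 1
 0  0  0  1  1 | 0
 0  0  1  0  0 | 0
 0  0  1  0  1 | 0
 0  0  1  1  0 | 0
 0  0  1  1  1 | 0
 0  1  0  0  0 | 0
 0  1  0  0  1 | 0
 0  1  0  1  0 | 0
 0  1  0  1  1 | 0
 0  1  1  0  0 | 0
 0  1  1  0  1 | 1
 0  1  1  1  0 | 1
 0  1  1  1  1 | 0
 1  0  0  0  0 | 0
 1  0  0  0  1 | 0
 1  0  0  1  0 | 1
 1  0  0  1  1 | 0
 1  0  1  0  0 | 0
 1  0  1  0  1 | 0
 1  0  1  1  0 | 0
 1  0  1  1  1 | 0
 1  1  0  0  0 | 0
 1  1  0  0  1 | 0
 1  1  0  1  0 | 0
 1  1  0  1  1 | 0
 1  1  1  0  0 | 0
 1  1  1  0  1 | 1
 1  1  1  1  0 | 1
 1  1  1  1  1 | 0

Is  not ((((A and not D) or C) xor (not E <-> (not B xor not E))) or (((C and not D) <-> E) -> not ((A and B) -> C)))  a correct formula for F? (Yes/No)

Yes

Check the formula against F row by row:
  A=0, B=0, C=0, D=0, E=0: formula gives 1, F = 1 ✓
  A=0, B=0, C=0, D=0, E=1: formula gives 0, F = 0 ✓
  A=0, B=0, C=0, D=1, E=0: formula gives 1, F = 1 ✓
  A=0, B=0, C=0, D=1, E=1: formula gives 0, F = 0 ✓
  … (the remaining 28 rows also agree.)
Every row agrees, so the formula is equivalent.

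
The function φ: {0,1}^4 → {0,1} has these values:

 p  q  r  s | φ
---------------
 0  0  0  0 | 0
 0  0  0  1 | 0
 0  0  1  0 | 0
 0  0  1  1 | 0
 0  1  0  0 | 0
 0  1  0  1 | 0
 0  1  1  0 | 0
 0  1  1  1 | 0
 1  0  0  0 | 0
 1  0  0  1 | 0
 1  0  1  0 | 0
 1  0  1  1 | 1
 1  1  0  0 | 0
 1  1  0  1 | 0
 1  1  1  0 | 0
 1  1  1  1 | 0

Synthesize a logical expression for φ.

φ is 1 on exactly one input, (1,0,1,1), whose minterm is p·¬q·r·s. So φ is just that conjunction.

φ(p, q, r, s) = ((p & ~q) & r) & s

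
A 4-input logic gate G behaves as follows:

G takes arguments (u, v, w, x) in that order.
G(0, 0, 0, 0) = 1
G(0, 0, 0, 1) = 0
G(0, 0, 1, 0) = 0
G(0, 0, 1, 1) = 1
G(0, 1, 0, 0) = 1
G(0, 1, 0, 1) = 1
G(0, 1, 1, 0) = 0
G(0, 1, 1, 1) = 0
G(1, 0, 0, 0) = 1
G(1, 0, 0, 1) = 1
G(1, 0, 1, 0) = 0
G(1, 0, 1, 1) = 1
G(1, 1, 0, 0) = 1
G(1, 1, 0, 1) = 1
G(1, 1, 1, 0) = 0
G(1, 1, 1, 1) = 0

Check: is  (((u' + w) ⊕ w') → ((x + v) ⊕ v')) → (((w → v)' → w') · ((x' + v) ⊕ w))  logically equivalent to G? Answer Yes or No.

Yes

Check the formula against G row by row:
  u=0, v=0, w=0, x=0: formula gives 1, G = 1 ✓
  u=0, v=0, w=0, x=1: formula gives 0, G = 0 ✓
  u=0, v=0, w=1, x=0: formula gives 0, G = 0 ✓
  u=0, v=0, w=1, x=1: formula gives 1, G = 1 ✓
  … (the remaining 12 rows also agree.)
All 16 rows match — the expression computes G exactly.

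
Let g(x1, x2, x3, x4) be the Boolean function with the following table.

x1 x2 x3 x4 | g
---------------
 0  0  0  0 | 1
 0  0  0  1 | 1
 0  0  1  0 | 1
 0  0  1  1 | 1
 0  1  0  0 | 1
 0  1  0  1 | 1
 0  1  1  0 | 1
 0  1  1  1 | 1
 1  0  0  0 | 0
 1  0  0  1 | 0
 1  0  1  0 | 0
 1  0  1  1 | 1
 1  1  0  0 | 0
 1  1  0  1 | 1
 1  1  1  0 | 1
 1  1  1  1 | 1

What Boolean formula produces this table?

There are just 4 zero rows: (1,0,0,0), (1,0,0,1), (1,0,1,0), (1,1,0,0). Their minterms are x1·¬x2·¬x3·¬x4, x1·¬x2·¬x3·x4, x1·¬x2·x3·¬x4, x1·x2·¬x3·¬x4; the OR of those covers precisely the 0-outputs, and negating it yields g.

g(x1, x2, x3, x4) = ~((((((x1 & ~x2) & ~x3) & ~x4) | (((x1 & ~x2) & ~x3) & x4)) | (((x1 & ~x2) & x3) & ~x4)) | (((x1 & x2) & ~x3) & ~x4))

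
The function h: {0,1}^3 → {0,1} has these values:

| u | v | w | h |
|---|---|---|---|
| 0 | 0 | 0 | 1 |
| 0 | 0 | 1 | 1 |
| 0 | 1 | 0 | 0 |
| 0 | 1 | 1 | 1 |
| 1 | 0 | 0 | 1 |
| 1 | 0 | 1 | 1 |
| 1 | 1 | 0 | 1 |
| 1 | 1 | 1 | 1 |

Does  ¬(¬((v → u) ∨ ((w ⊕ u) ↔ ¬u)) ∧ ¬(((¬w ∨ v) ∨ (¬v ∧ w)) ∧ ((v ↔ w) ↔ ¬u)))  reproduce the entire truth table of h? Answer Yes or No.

Test each input against both h and the formula:
  u=0, v=0, w=0: formula gives 1, h = 1 ✓
  u=0, v=0, w=1: formula gives 1, h = 1 ✓
  u=0, v=1, w=0: formula gives 0, h = 0 ✓
  u=0, v=1, w=1: formula gives 1, h = 1 ✓
  u=1, v=0, w=0: formula gives 1, h = 1 ✓
  … (the remaining 3 rows also agree.)
No disagreement on any input; they are logically equivalent.

Yes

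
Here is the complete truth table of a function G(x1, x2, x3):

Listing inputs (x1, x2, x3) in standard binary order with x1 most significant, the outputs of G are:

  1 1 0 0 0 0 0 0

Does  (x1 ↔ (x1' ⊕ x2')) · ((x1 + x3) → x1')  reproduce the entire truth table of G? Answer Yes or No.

Test each input against both G and the formula:
  x1=0, x2=0, x3=0: formula gives 1, G = 1 ✓
  x1=0, x2=0, x3=1: formula gives 1, G = 1 ✓
  x1=0, x2=1, x3=0: formula gives 0, G = 0 ✓
  x1=0, x2=1, x3=1: formula gives 0, G = 0 ✓
  x1=1, x2=0, x3=0: formula gives 0, G = 0 ✓
  …and likewise for the remaining 3 rows.
Every row agrees, so the formula is equivalent.

Yes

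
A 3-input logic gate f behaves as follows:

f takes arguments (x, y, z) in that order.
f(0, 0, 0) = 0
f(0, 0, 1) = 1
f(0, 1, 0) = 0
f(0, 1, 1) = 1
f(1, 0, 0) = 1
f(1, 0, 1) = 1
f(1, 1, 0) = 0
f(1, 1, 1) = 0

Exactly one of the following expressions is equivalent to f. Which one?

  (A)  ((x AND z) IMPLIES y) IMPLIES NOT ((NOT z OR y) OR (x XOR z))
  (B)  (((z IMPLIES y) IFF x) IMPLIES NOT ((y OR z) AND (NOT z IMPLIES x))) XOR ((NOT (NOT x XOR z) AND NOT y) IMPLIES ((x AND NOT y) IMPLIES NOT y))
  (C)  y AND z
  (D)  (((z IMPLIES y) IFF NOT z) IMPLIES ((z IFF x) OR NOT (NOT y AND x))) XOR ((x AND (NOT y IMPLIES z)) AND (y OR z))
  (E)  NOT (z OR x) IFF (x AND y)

E

(A) fails at (0,0,1): the formula yields 0, f is 1.
(B) fails at (0,1,1): the formula yields 0, f is 1.
(C) fails at (0,0,1): the formula yields 0, f is 1.
(D) fails at (0,0,0): the formula yields 1, f is 0.
Only (E) survives; checking it on all 8 rows confirms it matches f.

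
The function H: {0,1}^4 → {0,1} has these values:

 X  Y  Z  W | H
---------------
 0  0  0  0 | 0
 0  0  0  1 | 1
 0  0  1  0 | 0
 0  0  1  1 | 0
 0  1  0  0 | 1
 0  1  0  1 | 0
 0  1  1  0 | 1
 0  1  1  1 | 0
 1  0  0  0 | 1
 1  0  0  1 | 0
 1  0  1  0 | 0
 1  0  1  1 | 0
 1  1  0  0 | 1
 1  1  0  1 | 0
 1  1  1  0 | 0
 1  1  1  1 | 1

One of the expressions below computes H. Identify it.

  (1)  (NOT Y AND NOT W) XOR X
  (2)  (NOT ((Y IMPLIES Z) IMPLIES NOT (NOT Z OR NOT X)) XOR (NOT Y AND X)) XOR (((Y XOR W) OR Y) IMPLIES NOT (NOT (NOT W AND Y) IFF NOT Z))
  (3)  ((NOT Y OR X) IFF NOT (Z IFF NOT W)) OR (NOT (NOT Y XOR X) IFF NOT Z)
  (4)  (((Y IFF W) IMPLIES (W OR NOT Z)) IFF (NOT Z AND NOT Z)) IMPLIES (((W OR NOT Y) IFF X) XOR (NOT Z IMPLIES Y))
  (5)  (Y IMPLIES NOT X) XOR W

(1): at (0,0,0,0) it gives 1, but H = 0 — eliminated.
(3): at (0,0,0,0) it gives 1, but H = 0 — eliminated.
(4): at (0,0,0,1) it gives 0, but H = 1 — eliminated.
(5): at (0,0,0,0) it gives 1, but H = 0 — eliminated.
That leaves (2). Evaluating it on every row reproduces the table of H exactly.

2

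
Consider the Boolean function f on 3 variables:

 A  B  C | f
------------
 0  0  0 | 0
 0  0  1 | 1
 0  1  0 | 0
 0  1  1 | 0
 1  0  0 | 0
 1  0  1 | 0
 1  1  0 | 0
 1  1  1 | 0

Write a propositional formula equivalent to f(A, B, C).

f(A, B, C) = (NOT A AND NOT B) AND C

f is 1 on exactly one input, (0,0,1), whose minterm is ¬A·¬B·C. So f is just that conjunction.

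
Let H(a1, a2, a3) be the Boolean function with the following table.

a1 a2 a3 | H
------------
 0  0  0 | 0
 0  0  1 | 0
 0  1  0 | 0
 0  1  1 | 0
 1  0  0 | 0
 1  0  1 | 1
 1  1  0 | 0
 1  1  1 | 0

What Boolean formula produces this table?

H is 1 on exactly one input, (1,0,1), whose minterm is a1·¬a2·a3. So H is just that conjunction.

H(a1, a2, a3) = (a1 & ~a2) & a3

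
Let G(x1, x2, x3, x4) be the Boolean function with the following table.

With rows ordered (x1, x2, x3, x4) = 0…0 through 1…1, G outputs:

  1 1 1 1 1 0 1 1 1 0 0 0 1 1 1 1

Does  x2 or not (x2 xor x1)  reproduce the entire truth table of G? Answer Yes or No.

No

Test each input against both G and the formula:
  x1=0, x2=0, x3=0, x4=0: formula gives 1, G = 1 ✓
  x1=0, x2=0, x3=0, x4=1: formula gives 1, G = 1 ✓
  x1=0, x2=0, x3=1, x4=0: formula gives 1, G = 1 ✓
  x1=0, x2=0, x3=1, x4=1: formula gives 1, G = 1 ✓
  …
  x1=0, x2=1, x3=0, x4=1: formula gives 1, but G = 0 ✗
Since they disagree at (0,1,0,1), the expression is not a correct formula for G.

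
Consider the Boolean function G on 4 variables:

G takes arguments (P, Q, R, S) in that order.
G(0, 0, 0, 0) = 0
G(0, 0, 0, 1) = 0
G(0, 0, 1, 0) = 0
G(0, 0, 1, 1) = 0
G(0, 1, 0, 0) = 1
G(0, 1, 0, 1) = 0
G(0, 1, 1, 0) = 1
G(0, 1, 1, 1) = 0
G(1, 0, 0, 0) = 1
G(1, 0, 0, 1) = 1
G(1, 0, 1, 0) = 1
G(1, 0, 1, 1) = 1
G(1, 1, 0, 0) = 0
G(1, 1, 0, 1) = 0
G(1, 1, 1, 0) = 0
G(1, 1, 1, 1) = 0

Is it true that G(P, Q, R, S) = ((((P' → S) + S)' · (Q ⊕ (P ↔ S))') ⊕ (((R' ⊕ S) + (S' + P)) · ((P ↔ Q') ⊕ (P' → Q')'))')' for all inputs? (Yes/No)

Evaluate ((((P' → S) + S)' · (Q ⊕ (P ↔ S))') ⊕ (((R' ⊕ S) + (S' + P)) · ((P ↔ Q') ⊕ (P' → Q')'))')' on each row and compare to G:
  P=0, Q=0, R=0, S=0: formula gives 0, G = 0 ✓
  P=0, Q=0, R=0, S=1: formula gives 0, G = 0 ✓
  P=0, Q=0, R=1, S=0: formula gives 0, G = 0 ✓
  P=0, Q=0, R=1, S=1: formula gives 0, G = 0 ✓
  …and likewise for the remaining 12 rows.
All 16 rows match — the expression computes G exactly.

Yes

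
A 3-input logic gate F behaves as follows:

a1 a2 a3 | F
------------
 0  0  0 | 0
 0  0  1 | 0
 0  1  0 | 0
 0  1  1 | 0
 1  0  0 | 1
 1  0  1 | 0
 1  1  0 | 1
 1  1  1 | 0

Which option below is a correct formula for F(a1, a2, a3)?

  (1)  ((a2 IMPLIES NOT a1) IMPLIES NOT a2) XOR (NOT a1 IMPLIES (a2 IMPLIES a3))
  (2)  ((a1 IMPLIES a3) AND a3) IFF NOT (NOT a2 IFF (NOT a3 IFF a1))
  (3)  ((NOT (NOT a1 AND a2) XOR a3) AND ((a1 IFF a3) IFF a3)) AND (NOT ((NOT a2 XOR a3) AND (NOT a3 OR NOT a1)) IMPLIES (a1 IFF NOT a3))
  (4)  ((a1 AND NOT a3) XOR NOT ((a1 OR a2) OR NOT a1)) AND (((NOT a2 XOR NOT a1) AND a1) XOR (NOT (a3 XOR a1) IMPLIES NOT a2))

3

(1) disagrees with F on (0,1,1) (formula → 1, table → 0); rule it out.
(2) disagrees with F on (0,1,0) (formula → 1, table → 0); rule it out.
(4) disagrees with F on (1,0,0) (formula → 0, table → 1); rule it out.
Only (3) survives; checking it on all 8 rows confirms it matches F.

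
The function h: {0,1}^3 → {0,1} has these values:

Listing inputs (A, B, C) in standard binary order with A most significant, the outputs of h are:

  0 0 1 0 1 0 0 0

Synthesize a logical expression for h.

The 1-rows are (0,1,0), (1,0,0). Each contributes one minterm — ¬A·B·¬C; A·¬B·¬C — and their disjunction is a sum-of-products form of h.

h(A, B, C) = ((~A & B) & ~C) | ((A & ~B) & ~C)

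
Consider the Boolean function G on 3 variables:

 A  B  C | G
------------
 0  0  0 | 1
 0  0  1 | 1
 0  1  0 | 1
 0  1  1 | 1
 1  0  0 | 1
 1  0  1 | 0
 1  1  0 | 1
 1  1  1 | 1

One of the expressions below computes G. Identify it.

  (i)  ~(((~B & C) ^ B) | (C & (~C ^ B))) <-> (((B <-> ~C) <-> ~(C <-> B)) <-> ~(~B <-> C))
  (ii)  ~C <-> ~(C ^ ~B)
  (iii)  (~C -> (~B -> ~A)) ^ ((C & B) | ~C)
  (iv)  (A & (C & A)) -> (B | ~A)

iv

(i) fails at (0,1,1): the formula yields 0, G is 1.
(ii) fails at (0,0,0): the formula yields 0, G is 1.
(iii) fails at (0,0,0): the formula yields 0, G is 1.
That leaves (iv). Evaluating it on every row reproduces the table of G exactly.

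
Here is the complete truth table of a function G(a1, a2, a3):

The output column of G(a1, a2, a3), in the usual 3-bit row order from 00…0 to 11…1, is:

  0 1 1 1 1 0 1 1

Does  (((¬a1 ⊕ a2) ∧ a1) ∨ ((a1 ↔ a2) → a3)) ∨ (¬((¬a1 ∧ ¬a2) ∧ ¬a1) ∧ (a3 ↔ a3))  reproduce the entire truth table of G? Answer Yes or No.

No

Evaluate (((¬a1 ⊕ a2) ∧ a1) ∨ ((a1 ↔ a2) → a3)) ∨ (¬((¬a1 ∧ ¬a2) ∧ ¬a1) ∧ (a3 ↔ a3)) on each row and compare to G:
  a1=0, a2=0, a3=0: formula gives 0, G = 0 ✓
  a1=0, a2=0, a3=1: formula gives 1, G = 1 ✓
  a1=0, a2=1, a3=0: formula gives 1, G = 1 ✓
  a1=0, a2=1, a3=1: formula gives 1, G = 1 ✓
  a1=1, a2=0, a3=0: formula gives 1, G = 1 ✓
  a1=1, a2=0, a3=1: formula gives 1, but G = 0 ✗
Row (1,0,1) is a counterexample, so the formula is not equivalent to G.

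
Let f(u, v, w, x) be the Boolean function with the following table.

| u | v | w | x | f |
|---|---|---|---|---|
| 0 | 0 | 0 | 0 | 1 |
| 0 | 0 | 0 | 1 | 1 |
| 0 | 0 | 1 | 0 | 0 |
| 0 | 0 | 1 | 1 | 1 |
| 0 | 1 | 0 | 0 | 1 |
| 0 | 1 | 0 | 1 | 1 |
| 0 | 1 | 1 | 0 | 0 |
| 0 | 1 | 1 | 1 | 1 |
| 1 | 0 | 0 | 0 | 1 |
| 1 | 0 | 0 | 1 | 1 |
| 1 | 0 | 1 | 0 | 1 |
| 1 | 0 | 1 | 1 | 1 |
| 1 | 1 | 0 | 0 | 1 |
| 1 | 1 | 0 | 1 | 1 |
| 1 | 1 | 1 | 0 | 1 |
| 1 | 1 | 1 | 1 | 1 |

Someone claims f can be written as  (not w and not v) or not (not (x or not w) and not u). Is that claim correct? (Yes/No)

Yes

Check the formula against f row by row:
  u=0, v=0, w=0, x=0: formula gives 1, f = 1 ✓
  u=0, v=0, w=0, x=1: formula gives 1, f = 1 ✓
  u=0, v=0, w=1, x=0: formula gives 0, f = 0 ✓
  u=0, v=0, w=1, x=1: formula gives 1, f = 1 ✓
  …and likewise for the remaining 12 rows.
Every row agrees, so the formula is equivalent.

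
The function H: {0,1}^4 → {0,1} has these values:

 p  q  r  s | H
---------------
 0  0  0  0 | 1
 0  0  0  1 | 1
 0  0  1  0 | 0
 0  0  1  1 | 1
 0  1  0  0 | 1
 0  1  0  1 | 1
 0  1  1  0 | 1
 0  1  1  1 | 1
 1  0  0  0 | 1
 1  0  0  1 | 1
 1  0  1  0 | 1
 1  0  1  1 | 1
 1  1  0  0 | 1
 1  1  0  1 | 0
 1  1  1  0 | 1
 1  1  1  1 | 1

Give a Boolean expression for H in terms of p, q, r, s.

H is 0 on only 2 rows — (0,0,1,0), (1,1,0,1). Writing each as a minterm (¬p·¬q·r·¬s, p·q·¬r·s) and OR-ing them characterizes exactly where H=0, so H is the negation of that disjunction.

H(p, q, r, s) = ¬((((¬p ∧ ¬q) ∧ r) ∧ ¬s) ∨ (((p ∧ q) ∧ ¬r) ∧ s))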